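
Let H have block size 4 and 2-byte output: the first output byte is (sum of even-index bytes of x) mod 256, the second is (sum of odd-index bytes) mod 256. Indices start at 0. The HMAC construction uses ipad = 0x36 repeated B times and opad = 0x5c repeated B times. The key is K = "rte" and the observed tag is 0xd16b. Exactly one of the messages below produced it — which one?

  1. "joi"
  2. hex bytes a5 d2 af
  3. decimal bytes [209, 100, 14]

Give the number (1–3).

Key "rte" = 72 74 65 is 3 bytes ≤ B = 4; zero-pad to 4 bytes: K' = 72 74 65 00.
K' ⊕ ipad = 44 42 53 36; K' ⊕ opad = 2e 28 39 5c.
m1: inner = H(44 42 53 36 6a 6f 69) = 6a e7; tag = H(2e 28 39 5c 6a e7) = d16b ← matches
m2: inner = H(44 42 53 36 a5 d2 af) = eb 4a; tag = H(2e 28 39 5c eb 4a) = 52ce
m3: inner = H(44 42 53 36 d1 64 0e) = 76 dc; tag = H(2e 28 39 5c 76 dc) = dd60

1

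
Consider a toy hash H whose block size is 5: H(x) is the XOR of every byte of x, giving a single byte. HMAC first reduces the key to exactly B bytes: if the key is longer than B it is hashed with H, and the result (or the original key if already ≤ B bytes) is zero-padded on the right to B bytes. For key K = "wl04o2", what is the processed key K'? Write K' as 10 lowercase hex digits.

4200000000

|K| = 6 > B = 5, so first hash the key.
H(K): XOR 77⊕6c⊕30⊕34⊕6f⊕32 = 42.
Zero-pad H(K) = 42 to 5 bytes: K' = 42 00 00 00 00.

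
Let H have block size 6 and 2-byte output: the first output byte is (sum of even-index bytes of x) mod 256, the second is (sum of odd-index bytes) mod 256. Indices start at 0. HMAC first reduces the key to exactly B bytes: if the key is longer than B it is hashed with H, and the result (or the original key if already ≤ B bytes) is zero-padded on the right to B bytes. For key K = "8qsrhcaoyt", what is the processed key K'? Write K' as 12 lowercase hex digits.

ed2900000000

|K| = 10 > B = 6, so first hash the key.
H(K): even-index sum = 493 mod 256 = 237; odd-index sum = 553 mod 256 = 41 → ed 29.
Zero-pad H(K) = ed 29 to 6 bytes: K' = ed 29 00 00 00 00.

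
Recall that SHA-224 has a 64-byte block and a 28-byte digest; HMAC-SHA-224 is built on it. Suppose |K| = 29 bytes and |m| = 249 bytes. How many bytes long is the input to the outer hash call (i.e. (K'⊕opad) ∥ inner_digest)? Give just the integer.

Key is 29 ≤ 64 bytes, zero-padded: |K'| = 64.
Outer input = (K'⊕opad) ∥ H(inner) → 64 + 28 = 92 bytes.

92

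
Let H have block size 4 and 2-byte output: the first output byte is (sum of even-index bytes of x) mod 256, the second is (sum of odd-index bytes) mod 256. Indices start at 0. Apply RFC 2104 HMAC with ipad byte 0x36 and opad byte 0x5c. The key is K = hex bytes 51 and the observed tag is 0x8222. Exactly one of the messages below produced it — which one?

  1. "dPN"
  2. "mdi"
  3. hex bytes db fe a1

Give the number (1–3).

Key hex bytes 51 is 1 byte ≤ B = 4; zero-pad to 4 bytes: K' = 51 00 00 00.
K' ⊕ ipad = 67 36 36 36; K' ⊕ opad = 0d 5c 5c 5c.
m1: inner = H(67 36 36 36 64 50 4e) = 4f bc; tag = H(0d 5c 5c 5c 4f bc) = b874
m2: inner = H(67 36 36 36 6d 64 69) = 73 d0; tag = H(0d 5c 5c 5c 73 d0) = dc88
m3: inner = H(67 36 36 36 db fe a1) = 19 6a; tag = H(0d 5c 5c 5c 19 6a) = 8222 ← matches

3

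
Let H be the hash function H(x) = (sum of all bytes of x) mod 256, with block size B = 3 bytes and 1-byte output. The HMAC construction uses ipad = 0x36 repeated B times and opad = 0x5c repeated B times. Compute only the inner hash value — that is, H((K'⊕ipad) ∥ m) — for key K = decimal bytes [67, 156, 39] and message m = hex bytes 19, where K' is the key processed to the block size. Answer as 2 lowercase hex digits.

Key decimal bytes [67, 156, 39] = 43 9c 27 is exactly B = 3 bytes: K' = 43 9c 27.
K' ⊕ ipad = 75 aa 11.
Inner input = 75 aa 11 ∥ 19.
Inner hash: sum = 117+170+17+25 = 329; mod 256 = 73 → 49.

49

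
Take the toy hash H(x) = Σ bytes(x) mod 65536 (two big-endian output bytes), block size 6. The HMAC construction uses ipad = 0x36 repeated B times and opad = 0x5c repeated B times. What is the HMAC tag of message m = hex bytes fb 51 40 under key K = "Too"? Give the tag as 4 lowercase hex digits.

Key "Too" = 54 6f 6f is 3 bytes ≤ B = 6; zero-pad to 6 bytes: K' = 54 6f 6f 00 00 00.
K' ⊕ ipad = 62 59 59 36 36 36.  K' ⊕ opad = 08 33 33 5c 5c 5c.
Inner input = (K'⊕ipad) ∥ m = 62 59 59 36 36 36 ∥ fb 51 40.
Inner hash: sum = 98+89+89+54+54+54+251+81+64 = 834 → 03 42.
Outer input = (K'⊕opad) ∥ inner = 08 33 33 5c 5c 5c ∥ 03 42.
Outer hash (tag): sum = 8+51+51+92+92+92+3+66 = 455 → 01 c7.

01c7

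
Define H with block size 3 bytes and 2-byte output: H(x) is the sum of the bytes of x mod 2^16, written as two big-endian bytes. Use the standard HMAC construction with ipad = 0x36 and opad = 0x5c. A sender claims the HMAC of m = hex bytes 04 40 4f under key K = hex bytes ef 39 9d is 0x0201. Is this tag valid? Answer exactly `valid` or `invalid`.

valid

Key hex bytes ef 39 9d is exactly B = 3 bytes: K' = ef 39 9d.
K' ⊕ ipad = d9 0f ab; K' ⊕ opad = b3 65 c1.
Inner hash: sum = 217+15+171+4+64+79 = 550 → 02 26.
Outer hash (recomputed tag): sum = 179+101+193+2+38 = 513 → 02 01.
Recomputed tag = 0201; claimed = 0201 → match.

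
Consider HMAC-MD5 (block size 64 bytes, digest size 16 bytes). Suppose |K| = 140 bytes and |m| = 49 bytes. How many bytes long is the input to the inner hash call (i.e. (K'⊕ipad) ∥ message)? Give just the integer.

113

Key is 140 > 64 bytes, so it is hashed to 16 bytes then zero-padded to 64: |K'| = 64.
Inner input = (K'⊕ipad) ∥ m → 64 + 49 = 113 bytes.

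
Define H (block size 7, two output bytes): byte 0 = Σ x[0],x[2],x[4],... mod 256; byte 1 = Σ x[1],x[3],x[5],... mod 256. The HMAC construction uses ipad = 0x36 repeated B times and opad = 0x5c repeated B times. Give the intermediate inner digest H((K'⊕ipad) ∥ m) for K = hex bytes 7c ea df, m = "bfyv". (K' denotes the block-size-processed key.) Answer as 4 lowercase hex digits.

Key hex bytes 7c ea df is 3 bytes ≤ B = 7; zero-pad to 7 bytes: K' = 7c ea df 00 00 00 00.
K' ⊕ ipad = 4a dc e9 36 36 36 36.
Inner input = 4a dc e9 36 36 36 36 ∥ 62 66 79 76.
Inner hash: even-index sum = 635 mod 256 = 123; odd-index sum = 547 mod 256 = 35 → 7b 23.

7b23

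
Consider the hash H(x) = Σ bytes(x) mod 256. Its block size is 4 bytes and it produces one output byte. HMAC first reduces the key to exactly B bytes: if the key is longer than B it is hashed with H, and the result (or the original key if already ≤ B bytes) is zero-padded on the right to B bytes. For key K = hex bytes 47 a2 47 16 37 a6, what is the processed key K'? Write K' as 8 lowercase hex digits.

23000000

|K| = 6 > B = 4, so first hash the key.
H(K): sum = 71+162+71+22+55+166 = 547; mod 256 = 35 → 23.
Zero-pad H(K) = 23 to 4 bytes: K' = 23 00 00 00.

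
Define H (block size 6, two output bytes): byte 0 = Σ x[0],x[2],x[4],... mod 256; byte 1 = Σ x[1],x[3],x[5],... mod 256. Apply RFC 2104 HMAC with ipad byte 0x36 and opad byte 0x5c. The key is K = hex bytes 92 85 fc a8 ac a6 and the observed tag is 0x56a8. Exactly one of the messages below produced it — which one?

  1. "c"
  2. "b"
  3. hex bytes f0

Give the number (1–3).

3

Key hex bytes 92 85 fc a8 ac a6 is exactly B = 6 bytes: K' = 92 85 fc a8 ac a6.
K' ⊕ ipad = a4 b3 ca 9e 9a 90; K' ⊕ opad = ce d9 a0 f4 f0 fa.
m1: inner = H(a4 b3 ca 9e 9a 90 63) = 6b e1; tag = H(ce d9 a0 f4 f0 fa 6b e1) = c9a8
m2: inner = H(a4 b3 ca 9e 9a 90 62) = 6a e1; tag = H(ce d9 a0 f4 f0 fa 6a e1) = c8a8
m3: inner = H(a4 b3 ca 9e 9a 90 f0) = f8 e1; tag = H(ce d9 a0 f4 f0 fa f8 e1) = 56a8 ← matches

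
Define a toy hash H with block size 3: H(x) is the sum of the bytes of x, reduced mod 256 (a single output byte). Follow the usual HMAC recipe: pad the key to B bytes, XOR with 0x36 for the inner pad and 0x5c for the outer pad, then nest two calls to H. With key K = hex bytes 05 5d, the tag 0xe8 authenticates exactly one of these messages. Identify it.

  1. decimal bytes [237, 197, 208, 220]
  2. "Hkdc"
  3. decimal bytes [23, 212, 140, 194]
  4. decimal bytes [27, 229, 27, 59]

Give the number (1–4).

1

Key hex bytes 05 5d is 2 bytes ≤ B = 3; zero-pad to 3 bytes: K' = 05 5d 00.
K' ⊕ ipad = 33 6b 36; K' ⊕ opad = 59 01 5c.
m1: inner = H(33 6b 36 ed c5 d0 dc) = 32; tag = H(59 01 5c 32) = e8 ← matches
m2: inner = H(33 6b 36 48 6b 64 63) = 4e; tag = H(59 01 5c 4e) = 04
m3: inner = H(33 6b 36 17 d4 8c c2) = 0d; tag = H(59 01 5c 0d) = c3
m4: inner = H(33 6b 36 1b e5 1b 3b) = 2a; tag = H(59 01 5c 2a) = e0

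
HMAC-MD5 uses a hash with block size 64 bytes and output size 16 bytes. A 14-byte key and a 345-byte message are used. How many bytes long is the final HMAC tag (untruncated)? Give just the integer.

16

The tag is one MD5 digest: 16 bytes.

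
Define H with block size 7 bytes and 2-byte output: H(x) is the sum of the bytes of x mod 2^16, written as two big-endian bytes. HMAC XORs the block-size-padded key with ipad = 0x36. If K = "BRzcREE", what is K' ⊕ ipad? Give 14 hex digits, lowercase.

74644c55647373

Key "BRzcREE" = 42 52 7a 63 52 45 45 is exactly B = 7 bytes: K' = 42 52 7a 63 52 45 45.
XOR each byte with 0x36: 42⊕36=74, 52⊕36=64, 7a⊕36=4c, 63⊕36=55, 52⊕36=64, 45⊕36=73, 45⊕36=73.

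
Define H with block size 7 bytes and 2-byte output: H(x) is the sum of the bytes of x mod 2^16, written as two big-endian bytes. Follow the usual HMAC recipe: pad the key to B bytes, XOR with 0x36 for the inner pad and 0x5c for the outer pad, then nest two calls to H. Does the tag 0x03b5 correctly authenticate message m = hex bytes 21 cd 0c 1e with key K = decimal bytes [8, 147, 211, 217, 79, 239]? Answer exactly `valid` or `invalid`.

Key decimal bytes [8, 147, 211, 217, 79, 239] = 08 93 d3 d9 4f ef is 6 bytes ≤ B = 7; zero-pad to 7 bytes: K' = 08 93 d3 d9 4f ef 00.
K' ⊕ ipad = 3e a5 e5 ef 79 d9 36; K' ⊕ opad = 54 cf 8f 85 13 b3 5c.
Inner hash: sum = 62+165+229+239+121+217+54+33+205+12+30 = 1367 → 05 57.
Outer hash (recomputed tag): sum = 84+207+143+133+19+179+92+5+87 = 949 → 03 b5.
Recomputed tag = 03b5; claimed = 03b5 → match.

valid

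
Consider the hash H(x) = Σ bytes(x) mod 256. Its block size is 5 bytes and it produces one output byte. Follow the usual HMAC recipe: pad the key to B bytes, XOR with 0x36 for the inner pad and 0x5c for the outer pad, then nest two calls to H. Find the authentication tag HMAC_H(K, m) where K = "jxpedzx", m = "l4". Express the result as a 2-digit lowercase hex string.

Key "jxpedzx" = 6a 78 70 65 64 7a 78 is 7 bytes > B = 5, so hash it first: H(key) = 0d, then zero-pad to 5 bytes: K' = 0d 00 00 00 00.
K' ⊕ ipad = 3b 36 36 36 36.  K' ⊕ opad = 51 5c 5c 5c 5c.
Inner input = (K'⊕ipad) ∥ m = 3b 36 36 36 36 ∥ 6c 34.
Inner hash: sum = 59+54+54+54+54+108+52 = 435; mod 256 = 179 → b3.
Outer input = (K'⊕opad) ∥ inner = 51 5c 5c 5c 5c ∥ b3.
Outer hash (tag): sum = 81+92+92+92+92+179 = 628; mod 256 = 116 → 74.

74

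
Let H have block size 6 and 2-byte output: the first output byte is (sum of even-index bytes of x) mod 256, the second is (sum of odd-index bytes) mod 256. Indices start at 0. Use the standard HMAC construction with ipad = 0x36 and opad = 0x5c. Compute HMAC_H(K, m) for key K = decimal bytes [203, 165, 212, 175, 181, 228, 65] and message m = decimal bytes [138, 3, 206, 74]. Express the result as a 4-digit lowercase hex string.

Key decimal bytes [203, 165, 212, 175, 181, 228, 65] = cb a5 d4 af b5 e4 41 is 7 bytes > B = 6, so hash it first: H(key) = 95 38, then zero-pad to 6 bytes: K' = 95 38 00 00 00 00.
K' ⊕ ipad = a3 0e 36 36 36 36.  K' ⊕ opad = c9 64 5c 5c 5c 5c.
Inner input = (K'⊕ipad) ∥ m = a3 0e 36 36 36 36 ∥ 8a 03 ce 4a.
Inner hash: even-index sum = 615 mod 256 = 103; odd-index sum = 199 mod 256 = 199 → 67 c7.
Outer input = (K'⊕opad) ∥ inner = c9 64 5c 5c 5c 5c ∥ 67 c7.
Outer hash (tag): even-index sum = 488 mod 256 = 232; odd-index sum = 483 mod 256 = 227 → e8 e3.

e8e3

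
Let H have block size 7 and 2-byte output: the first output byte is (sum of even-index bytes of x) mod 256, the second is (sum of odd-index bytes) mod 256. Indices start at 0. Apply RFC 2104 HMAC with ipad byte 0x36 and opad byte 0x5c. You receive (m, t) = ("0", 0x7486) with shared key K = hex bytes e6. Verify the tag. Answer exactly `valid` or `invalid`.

Key hex bytes e6 is 1 byte ≤ B = 7; zero-pad to 7 bytes: K' = e6 00 00 00 00 00 00.
K' ⊕ ipad = d0 36 36 36 36 36 36; K' ⊕ opad = ba 5c 5c 5c 5c 5c 5c.
Inner hash: even-index sum = 370 mod 256 = 114; odd-index sum = 210 mod 256 = 210 → 72 d2.
Outer hash (recomputed tag): even-index sum = 672 mod 256 = 160; odd-index sum = 390 mod 256 = 134 → a0 86.
Recomputed tag = a086; claimed = 7486 → mismatch.

invalid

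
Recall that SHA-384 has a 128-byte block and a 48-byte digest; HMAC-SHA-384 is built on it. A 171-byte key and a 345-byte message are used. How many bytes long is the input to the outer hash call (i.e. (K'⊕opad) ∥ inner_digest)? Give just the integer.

Key is 171 > 128 bytes, so it is hashed to 48 bytes then zero-padded to 128: |K'| = 128.
Outer input = (K'⊕opad) ∥ H(inner) → 128 + 48 = 176 bytes.

176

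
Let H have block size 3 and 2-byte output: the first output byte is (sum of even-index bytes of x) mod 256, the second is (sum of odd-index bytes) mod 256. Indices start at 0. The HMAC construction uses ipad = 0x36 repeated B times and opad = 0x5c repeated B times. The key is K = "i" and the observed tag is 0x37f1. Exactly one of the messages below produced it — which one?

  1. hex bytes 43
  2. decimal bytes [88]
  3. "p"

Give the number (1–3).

3

Key "i" = 69 is 1 byte ≤ B = 3; zero-pad to 3 bytes: K' = 69 00 00.
K' ⊕ ipad = 5f 36 36; K' ⊕ opad = 35 5c 5c.
m1: inner = H(5f 36 36 43) = 95 79; tag = H(35 5c 5c 95 79) = 0af1
m2: inner = H(5f 36 36 58) = 95 8e; tag = H(35 5c 5c 95 8e) = 1ff1
m3: inner = H(5f 36 36 70) = 95 a6; tag = H(35 5c 5c 95 a6) = 37f1 ← matches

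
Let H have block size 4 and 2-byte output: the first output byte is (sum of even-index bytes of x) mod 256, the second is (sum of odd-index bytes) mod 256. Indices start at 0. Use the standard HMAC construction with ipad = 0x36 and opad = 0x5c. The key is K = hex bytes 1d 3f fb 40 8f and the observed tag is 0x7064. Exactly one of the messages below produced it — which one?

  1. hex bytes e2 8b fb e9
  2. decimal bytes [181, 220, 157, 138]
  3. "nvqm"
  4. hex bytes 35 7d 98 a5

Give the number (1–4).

Key hex bytes 1d 3f fb 40 8f is 5 bytes > B = 4, so hash it first: H(key) = a7 7f, then zero-pad to 4 bytes: K' = a7 7f 00 00.
K' ⊕ ipad = 91 49 36 36; K' ⊕ opad = fb 23 5c 5c.
m1: inner = H(91 49 36 36 e2 8b fb e9) = a4 f3; tag = H(fb 23 5c 5c a4 f3) = fb72
m2: inner = H(91 49 36 36 b5 dc 9d 8a) = 19 e5; tag = H(fb 23 5c 5c 19 e5) = 7064 ← matches
m3: inner = H(91 49 36 36 6e 76 71 6d) = a6 62; tag = H(fb 23 5c 5c a6 62) = fde1
m4: inner = H(91 49 36 36 35 7d 98 a5) = 94 a1; tag = H(fb 23 5c 5c 94 a1) = eb20

2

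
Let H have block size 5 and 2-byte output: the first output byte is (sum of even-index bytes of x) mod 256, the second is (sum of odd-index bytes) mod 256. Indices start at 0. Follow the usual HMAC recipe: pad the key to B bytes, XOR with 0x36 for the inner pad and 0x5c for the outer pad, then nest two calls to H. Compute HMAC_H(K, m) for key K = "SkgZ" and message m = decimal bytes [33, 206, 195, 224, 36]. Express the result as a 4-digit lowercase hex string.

77d7

Key "SkgZ" = 53 6b 67 5a is 4 bytes ≤ B = 5; zero-pad to 5 bytes: K' = 53 6b 67 5a 00.
K' ⊕ ipad = 65 5d 51 6c 36.  K' ⊕ opad = 0f 37 3b 06 5c.
Inner input = (K'⊕ipad) ∥ m = 65 5d 51 6c 36 ∥ 21 ce c3 e0 24.
Inner hash: even-index sum = 666 mod 256 = 154; odd-index sum = 465 mod 256 = 209 → 9a d1.
Outer input = (K'⊕opad) ∥ inner = 0f 37 3b 06 5c ∥ 9a d1.
Outer hash (tag): even-index sum = 375 mod 256 = 119; odd-index sum = 215 mod 256 = 215 → 77 d7.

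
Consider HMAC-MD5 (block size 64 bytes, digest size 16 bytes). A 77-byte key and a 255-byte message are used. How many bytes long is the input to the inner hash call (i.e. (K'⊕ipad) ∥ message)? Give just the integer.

319

Key is 77 > 64 bytes, so it is hashed to 16 bytes then zero-padded to 64: |K'| = 64.
Inner input = (K'⊕ipad) ∥ m → 64 + 255 = 319 bytes.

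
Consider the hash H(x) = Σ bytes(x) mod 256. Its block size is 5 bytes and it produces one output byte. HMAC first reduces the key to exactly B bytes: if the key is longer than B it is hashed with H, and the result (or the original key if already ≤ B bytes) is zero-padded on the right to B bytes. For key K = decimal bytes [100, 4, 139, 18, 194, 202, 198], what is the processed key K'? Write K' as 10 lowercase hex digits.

5700000000

|K| = 7 > B = 5, so first hash the key.
H(K): sum = 100+4+139+18+194+202+198 = 855; mod 256 = 87 → 57.
Zero-pad H(K) = 57 to 5 bytes: K' = 57 00 00 00 00.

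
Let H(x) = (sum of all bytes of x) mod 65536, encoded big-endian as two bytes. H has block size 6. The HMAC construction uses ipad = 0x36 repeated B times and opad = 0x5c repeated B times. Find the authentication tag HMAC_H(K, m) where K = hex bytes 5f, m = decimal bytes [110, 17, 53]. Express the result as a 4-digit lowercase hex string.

Key hex bytes 5f is 1 byte ≤ B = 6; zero-pad to 6 bytes: K' = 5f 00 00 00 00 00.
K' ⊕ ipad = 69 36 36 36 36 36.  K' ⊕ opad = 03 5c 5c 5c 5c 5c.
Inner input = (K'⊕ipad) ∥ m = 69 36 36 36 36 36 ∥ 6e 11 35.
Inner hash: sum = 105+54+54+54+54+54+110+17+53 = 555 → 02 2b.
Outer input = (K'⊕opad) ∥ inner = 03 5c 5c 5c 5c 5c ∥ 02 2b.
Outer hash (tag): sum = 3+92+92+92+92+92+2+43 = 508 → 01 fc.

01fc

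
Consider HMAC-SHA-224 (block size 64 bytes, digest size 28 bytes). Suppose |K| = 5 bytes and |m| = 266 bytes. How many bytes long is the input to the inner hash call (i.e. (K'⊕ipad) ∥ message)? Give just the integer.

330

Key is 5 ≤ 64 bytes, zero-padded: |K'| = 64.
Inner input = (K'⊕ipad) ∥ m → 64 + 266 = 330 bytes.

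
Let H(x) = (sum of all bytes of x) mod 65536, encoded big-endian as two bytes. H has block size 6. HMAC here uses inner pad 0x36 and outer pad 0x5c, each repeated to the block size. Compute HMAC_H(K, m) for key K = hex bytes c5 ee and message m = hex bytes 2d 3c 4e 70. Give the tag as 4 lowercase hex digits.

0388

Key hex bytes c5 ee is 2 bytes ≤ B = 6; zero-pad to 6 bytes: K' = c5 ee 00 00 00 00.
K' ⊕ ipad = f3 d8 36 36 36 36.  K' ⊕ opad = 99 b2 5c 5c 5c 5c.
Inner input = (K'⊕ipad) ∥ m = f3 d8 36 36 36 36 ∥ 2d 3c 4e 70.
Inner hash: sum = 243+216+54+54+54+54+45+60+78+112 = 970 → 03 ca.
Outer input = (K'⊕opad) ∥ inner = 99 b2 5c 5c 5c 5c ∥ 03 ca.
Outer hash (tag): sum = 153+178+92+92+92+92+3+202 = 904 → 03 88.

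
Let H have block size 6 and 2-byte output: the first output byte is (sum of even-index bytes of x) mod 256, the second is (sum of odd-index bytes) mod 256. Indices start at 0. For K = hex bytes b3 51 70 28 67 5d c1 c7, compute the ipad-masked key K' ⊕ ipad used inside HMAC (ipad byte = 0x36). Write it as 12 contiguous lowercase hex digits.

Key hex bytes b3 51 70 28 67 5d c1 c7 is 8 bytes > B = 6, so hash it first: H(key) = 4b 9d, then zero-pad to 6 bytes: K' = 4b 9d 00 00 00 00.
XOR each byte with 0x36: 4b⊕36=7d, 9d⊕36=ab, 00⊕36=36, 00⊕36=36, 00⊕36=36, 00⊕36=36.

7dab36363636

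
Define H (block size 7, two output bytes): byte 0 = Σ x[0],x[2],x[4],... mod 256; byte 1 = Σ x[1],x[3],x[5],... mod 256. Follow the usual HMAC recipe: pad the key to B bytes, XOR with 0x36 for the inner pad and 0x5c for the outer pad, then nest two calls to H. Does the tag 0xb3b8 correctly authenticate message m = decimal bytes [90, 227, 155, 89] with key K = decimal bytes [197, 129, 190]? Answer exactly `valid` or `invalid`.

invalid

Key decimal bytes [197, 129, 190] = c5 81 be is 3 bytes ≤ B = 7; zero-pad to 7 bytes: K' = c5 81 be 00 00 00 00.
K' ⊕ ipad = f3 b7 88 36 36 36 36; K' ⊕ opad = 99 dd e2 5c 5c 5c 5c.
Inner hash: even-index sum = 803 mod 256 = 35; odd-index sum = 536 mod 256 = 24 → 23 18.
Outer hash (recomputed tag): even-index sum = 587 mod 256 = 75; odd-index sum = 440 mod 256 = 184 → 4b b8.
Recomputed tag = 4bb8; claimed = b3b8 → mismatch.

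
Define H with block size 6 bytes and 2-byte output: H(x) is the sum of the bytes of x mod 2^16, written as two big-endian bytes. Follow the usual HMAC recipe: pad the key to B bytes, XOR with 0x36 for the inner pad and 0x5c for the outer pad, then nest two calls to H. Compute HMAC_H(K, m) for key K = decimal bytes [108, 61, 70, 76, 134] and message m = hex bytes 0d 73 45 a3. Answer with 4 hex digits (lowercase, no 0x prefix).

Key decimal bytes [108, 61, 70, 76, 134] = 6c 3d 46 4c 86 is 5 bytes ≤ B = 6; zero-pad to 6 bytes: K' = 6c 3d 46 4c 86 00.
K' ⊕ ipad = 5a 0b 70 7a b0 36.  K' ⊕ opad = 30 61 1a 10 da 5c.
Inner input = (K'⊕ipad) ∥ m = 5a 0b 70 7a b0 36 ∥ 0d 73 45 a3.
Inner hash: sum = 90+11+112+122+176+54+13+115+69+163 = 925 → 03 9d.
Outer input = (K'⊕opad) ∥ inner = 30 61 1a 10 da 5c ∥ 03 9d.
Outer hash (tag): sum = 48+97+26+16+218+92+3+157 = 657 → 02 91.

0291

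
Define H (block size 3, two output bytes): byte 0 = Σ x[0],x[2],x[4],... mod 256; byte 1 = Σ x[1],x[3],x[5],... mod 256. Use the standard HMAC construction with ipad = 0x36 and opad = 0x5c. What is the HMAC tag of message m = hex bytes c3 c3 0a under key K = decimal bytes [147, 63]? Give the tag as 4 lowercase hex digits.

0101

Key decimal bytes [147, 63] = 93 3f is 2 bytes ≤ B = 3; zero-pad to 3 bytes: K' = 93 3f 00.
K' ⊕ ipad = a5 09 36.  K' ⊕ opad = cf 63 5c.
Inner input = (K'⊕ipad) ∥ m = a5 09 36 ∥ c3 c3 0a.
Inner hash: even-index sum = 414 mod 256 = 158; odd-index sum = 214 mod 256 = 214 → 9e d6.
Outer input = (K'⊕opad) ∥ inner = cf 63 5c ∥ 9e d6.
Outer hash (tag): even-index sum = 513 mod 256 = 1; odd-index sum = 257 mod 256 = 1 → 01 01.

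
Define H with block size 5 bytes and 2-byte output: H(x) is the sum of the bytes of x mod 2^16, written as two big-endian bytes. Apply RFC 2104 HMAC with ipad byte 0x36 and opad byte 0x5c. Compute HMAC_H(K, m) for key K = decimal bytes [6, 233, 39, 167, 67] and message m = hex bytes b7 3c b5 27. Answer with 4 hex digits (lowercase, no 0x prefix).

Key decimal bytes [6, 233, 39, 167, 67] = 06 e9 27 a7 43 is exactly B = 5 bytes: K' = 06 e9 27 a7 43.
K' ⊕ ipad = 30 df 11 91 75.  K' ⊕ opad = 5a b5 7b fb 1f.
Inner input = (K'⊕ipad) ∥ m = 30 df 11 91 75 ∥ b7 3c b5 27.
Inner hash: sum = 48+223+17+145+117+183+60+181+39 = 1013 → 03 f5.
Outer input = (K'⊕opad) ∥ inner = 5a b5 7b fb 1f ∥ 03 f5.
Outer hash (tag): sum = 90+181+123+251+31+3+245 = 924 → 03 9c.

039c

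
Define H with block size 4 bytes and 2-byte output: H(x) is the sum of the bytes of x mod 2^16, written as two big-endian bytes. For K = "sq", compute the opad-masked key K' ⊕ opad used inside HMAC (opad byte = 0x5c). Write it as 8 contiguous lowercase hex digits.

Key "sq" = 73 71 is 2 bytes ≤ B = 4; zero-pad to 4 bytes: K' = 73 71 00 00.
XOR each byte with 0x5c: 73⊕5c=2f, 71⊕5c=2d, 00⊕5c=5c, 00⊕5c=5c.

2f2d5c5c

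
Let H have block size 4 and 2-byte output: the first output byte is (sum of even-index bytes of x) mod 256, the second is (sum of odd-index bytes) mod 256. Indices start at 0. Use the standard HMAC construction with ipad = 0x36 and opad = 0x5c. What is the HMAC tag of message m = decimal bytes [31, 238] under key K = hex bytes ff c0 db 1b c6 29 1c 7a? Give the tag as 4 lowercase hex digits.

1bea

Key hex bytes ff c0 db 1b c6 29 1c 7a is 8 bytes > B = 4, so hash it first: H(key) = bc 7e, then zero-pad to 4 bytes: K' = bc 7e 00 00.
K' ⊕ ipad = 8a 48 36 36.  K' ⊕ opad = e0 22 5c 5c.
Inner input = (K'⊕ipad) ∥ m = 8a 48 36 36 ∥ 1f ee.
Inner hash: even-index sum = 223 mod 256 = 223; odd-index sum = 364 mod 256 = 108 → df 6c.
Outer input = (K'⊕opad) ∥ inner = e0 22 5c 5c ∥ df 6c.
Outer hash (tag): even-index sum = 539 mod 256 = 27; odd-index sum = 234 mod 256 = 234 → 1b ea.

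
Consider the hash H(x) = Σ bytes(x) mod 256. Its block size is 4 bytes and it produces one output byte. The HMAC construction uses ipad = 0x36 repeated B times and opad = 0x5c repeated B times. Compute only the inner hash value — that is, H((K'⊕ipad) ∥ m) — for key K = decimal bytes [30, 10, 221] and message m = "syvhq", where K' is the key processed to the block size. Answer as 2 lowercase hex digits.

c0

Key decimal bytes [30, 10, 221] = 1e 0a dd is 3 bytes ≤ B = 4; zero-pad to 4 bytes: K' = 1e 0a dd 00.
K' ⊕ ipad = 28 3c eb 36.
Inner input = 28 3c eb 36 ∥ 73 79 76 68 71.
Inner hash: sum = 40+60+235+54+115+121+118+104+113 = 960; mod 256 = 192 → c0.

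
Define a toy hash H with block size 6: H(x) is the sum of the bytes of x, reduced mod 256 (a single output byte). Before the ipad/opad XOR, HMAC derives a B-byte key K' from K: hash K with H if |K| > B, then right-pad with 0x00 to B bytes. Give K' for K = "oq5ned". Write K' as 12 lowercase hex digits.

Key "oq5ned" = 6f 71 35 6e 65 64 is exactly B = 6 bytes: K' = 6f 71 35 6e 65 64.

6f71356e6564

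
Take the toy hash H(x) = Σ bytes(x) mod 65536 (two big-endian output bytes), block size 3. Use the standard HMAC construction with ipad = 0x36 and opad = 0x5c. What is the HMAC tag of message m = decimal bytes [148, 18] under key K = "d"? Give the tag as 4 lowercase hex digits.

0155

Key "d" = 64 is 1 byte ≤ B = 3; zero-pad to 3 bytes: K' = 64 00 00.
K' ⊕ ipad = 52 36 36.  K' ⊕ opad = 38 5c 5c.
Inner input = (K'⊕ipad) ∥ m = 52 36 36 ∥ 94 12.
Inner hash: sum = 82+54+54+148+18 = 356 → 01 64.
Outer input = (K'⊕opad) ∥ inner = 38 5c 5c ∥ 01 64.
Outer hash (tag): sum = 56+92+92+1+100 = 341 → 01 55.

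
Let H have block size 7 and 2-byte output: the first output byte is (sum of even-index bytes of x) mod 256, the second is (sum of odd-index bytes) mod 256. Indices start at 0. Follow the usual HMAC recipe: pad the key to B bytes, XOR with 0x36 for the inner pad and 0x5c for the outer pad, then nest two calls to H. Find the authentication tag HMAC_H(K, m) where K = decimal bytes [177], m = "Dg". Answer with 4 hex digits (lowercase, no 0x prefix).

Key decimal bytes [177] = b1 is 1 byte ≤ B = 7; zero-pad to 7 bytes: K' = b1 00 00 00 00 00 00.
K' ⊕ ipad = 87 36 36 36 36 36 36.  K' ⊕ opad = ed 5c 5c 5c 5c 5c 5c.
Inner input = (K'⊕ipad) ∥ m = 87 36 36 36 36 36 36 ∥ 44 67.
Inner hash: even-index sum = 400 mod 256 = 144; odd-index sum = 230 mod 256 = 230 → 90 e6.
Outer input = (K'⊕opad) ∥ inner = ed 5c 5c 5c 5c 5c 5c ∥ 90 e6.
Outer hash (tag): even-index sum = 743 mod 256 = 231; odd-index sum = 420 mod 256 = 164 → e7 a4.

e7a4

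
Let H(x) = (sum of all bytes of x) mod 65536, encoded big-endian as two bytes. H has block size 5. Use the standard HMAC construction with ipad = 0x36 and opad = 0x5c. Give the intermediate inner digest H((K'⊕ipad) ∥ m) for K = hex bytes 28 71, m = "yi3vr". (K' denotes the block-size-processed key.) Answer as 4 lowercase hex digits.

Key hex bytes 28 71 is 2 bytes ≤ B = 5; zero-pad to 5 bytes: K' = 28 71 00 00 00.
K' ⊕ ipad = 1e 47 36 36 36.
Inner input = 1e 47 36 36 36 ∥ 79 69 33 76 72.
Inner hash: sum = 30+71+54+54+54+121+105+51+118+114 = 772 → 03 04.

0304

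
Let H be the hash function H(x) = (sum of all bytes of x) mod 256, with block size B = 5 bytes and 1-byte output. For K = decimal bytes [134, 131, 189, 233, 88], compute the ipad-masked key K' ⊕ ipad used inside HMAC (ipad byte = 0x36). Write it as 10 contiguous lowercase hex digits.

Key decimal bytes [134, 131, 189, 233, 88] = 86 83 bd e9 58 is exactly B = 5 bytes: K' = 86 83 bd e9 58.
XOR each byte with 0x36: 86⊕36=b0, 83⊕36=b5, bd⊕36=8b, e9⊕36=df, 58⊕36=6e.

b0b58bdf6e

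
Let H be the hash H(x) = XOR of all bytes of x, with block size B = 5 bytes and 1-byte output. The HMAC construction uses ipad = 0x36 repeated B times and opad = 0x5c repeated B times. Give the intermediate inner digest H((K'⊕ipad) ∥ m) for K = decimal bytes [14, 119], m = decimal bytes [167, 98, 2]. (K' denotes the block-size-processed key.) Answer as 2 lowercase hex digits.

Key decimal bytes [14, 119] = 0e 77 is 2 bytes ≤ B = 5; zero-pad to 5 bytes: K' = 0e 77 00 00 00.
K' ⊕ ipad = 38 41 36 36 36.
Inner input = 38 41 36 36 36 ∥ a7 62 02.
Inner hash: XOR 38⊕41⊕36⊕36⊕36⊕a7⊕62⊕02 = 88.

88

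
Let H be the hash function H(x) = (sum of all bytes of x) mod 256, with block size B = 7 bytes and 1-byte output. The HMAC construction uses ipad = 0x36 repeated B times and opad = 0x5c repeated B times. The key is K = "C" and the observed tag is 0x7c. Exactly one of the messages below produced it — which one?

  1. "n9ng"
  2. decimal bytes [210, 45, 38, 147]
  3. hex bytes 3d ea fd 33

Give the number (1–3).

Key "C" = 43 is 1 byte ≤ B = 7; zero-pad to 7 bytes: K' = 43 00 00 00 00 00 00.
K' ⊕ ipad = 75 36 36 36 36 36 36; K' ⊕ opad = 1f 5c 5c 5c 5c 5c 5c.
m1: inner = H(75 36 36 36 36 36 36 6e 39 6e 67) = 35; tag = H(1f 5c 5c 5c 5c 5c 5c 35) = 7c ← matches
m2: inner = H(75 36 36 36 36 36 36 d2 2d 26 93) = 71; tag = H(1f 5c 5c 5c 5c 5c 5c 71) = b8
m3: inner = H(75 36 36 36 36 36 36 3d ea fd 33) = 10; tag = H(1f 5c 5c 5c 5c 5c 5c 10) = 57

1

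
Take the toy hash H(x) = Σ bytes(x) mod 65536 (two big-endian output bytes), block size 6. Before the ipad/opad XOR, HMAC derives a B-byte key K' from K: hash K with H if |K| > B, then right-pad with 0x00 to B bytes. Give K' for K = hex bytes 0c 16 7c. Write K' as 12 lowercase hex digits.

0c167c000000

Key hex bytes 0c 16 7c is 3 bytes ≤ B = 6; zero-pad to 6 bytes: K' = 0c 16 7c 00 00 00.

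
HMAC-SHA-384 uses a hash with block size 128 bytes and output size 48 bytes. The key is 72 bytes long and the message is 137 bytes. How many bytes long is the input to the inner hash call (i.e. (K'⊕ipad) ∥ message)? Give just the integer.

Key is 72 ≤ 128 bytes, zero-padded: |K'| = 128.
Inner input = (K'⊕ipad) ∥ m → 128 + 137 = 265 bytes.

265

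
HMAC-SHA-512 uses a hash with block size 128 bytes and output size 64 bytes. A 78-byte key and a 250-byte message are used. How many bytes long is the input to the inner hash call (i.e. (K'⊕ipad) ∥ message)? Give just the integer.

378

Key is 78 ≤ 128 bytes, zero-padded: |K'| = 128.
Inner input = (K'⊕ipad) ∥ m → 128 + 250 = 378 bytes.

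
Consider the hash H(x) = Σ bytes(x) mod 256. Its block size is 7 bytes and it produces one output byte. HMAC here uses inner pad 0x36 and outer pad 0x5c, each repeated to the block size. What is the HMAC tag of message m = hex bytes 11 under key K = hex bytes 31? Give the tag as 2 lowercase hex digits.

Key hex bytes 31 is 1 byte ≤ B = 7; zero-pad to 7 bytes: K' = 31 00 00 00 00 00 00.
K' ⊕ ipad = 07 36 36 36 36 36 36.  K' ⊕ opad = 6d 5c 5c 5c 5c 5c 5c.
Inner input = (K'⊕ipad) ∥ m = 07 36 36 36 36 36 36 ∥ 11.
Inner hash: sum = 7+54+54+54+54+54+54+17 = 348; mod 256 = 92 → 5c.
Outer input = (K'⊕opad) ∥ inner = 6d 5c 5c 5c 5c 5c 5c ∥ 5c.
Outer hash (tag): sum = 109+92+92+92+92+92+92+92 = 753; mod 256 = 241 → f1.

f1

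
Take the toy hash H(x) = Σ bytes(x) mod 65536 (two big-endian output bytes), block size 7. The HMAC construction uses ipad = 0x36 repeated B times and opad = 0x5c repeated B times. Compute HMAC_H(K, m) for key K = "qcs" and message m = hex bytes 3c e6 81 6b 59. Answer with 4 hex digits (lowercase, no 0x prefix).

Key "qcs" = 71 63 73 is 3 bytes ≤ B = 7; zero-pad to 7 bytes: K' = 71 63 73 00 00 00 00.
K' ⊕ ipad = 47 55 45 36 36 36 36.  K' ⊕ opad = 2d 3f 2f 5c 5c 5c 5c.
Inner input = (K'⊕ipad) ∥ m = 47 55 45 36 36 36 36 ∥ 3c e6 81 6b 59.
Inner hash: sum = 71+85+69+54+54+54+54+60+230+129+107+89 = 1056 → 04 20.
Outer input = (K'⊕opad) ∥ inner = 2d 3f 2f 5c 5c 5c 5c ∥ 04 20.
Outer hash (tag): sum = 45+63+47+92+92+92+92+4+32 = 559 → 02 2f.

022f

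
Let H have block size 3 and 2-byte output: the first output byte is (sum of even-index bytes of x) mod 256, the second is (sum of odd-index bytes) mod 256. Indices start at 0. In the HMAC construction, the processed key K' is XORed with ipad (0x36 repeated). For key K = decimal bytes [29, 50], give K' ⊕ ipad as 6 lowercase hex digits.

Key decimal bytes [29, 50] = 1d 32 is 2 bytes ≤ B = 3; zero-pad to 3 bytes: K' = 1d 32 00.
XOR each byte with 0x36: 1d⊕36=2b, 32⊕36=04, 00⊕36=36.

2b0436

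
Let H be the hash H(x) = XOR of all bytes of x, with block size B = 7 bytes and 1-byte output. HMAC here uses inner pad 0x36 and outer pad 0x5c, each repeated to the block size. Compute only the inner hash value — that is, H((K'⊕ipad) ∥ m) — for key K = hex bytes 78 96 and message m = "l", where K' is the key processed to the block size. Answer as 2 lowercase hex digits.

Key hex bytes 78 96 is 2 bytes ≤ B = 7; zero-pad to 7 bytes: K' = 78 96 00 00 00 00 00.
K' ⊕ ipad = 4e a0 36 36 36 36 36.
Inner input = 4e a0 36 36 36 36 36 ∥ 6c.
Inner hash: XOR 4e⊕a0⊕36⊕36⊕36⊕36⊕36⊕6c = b4.

b4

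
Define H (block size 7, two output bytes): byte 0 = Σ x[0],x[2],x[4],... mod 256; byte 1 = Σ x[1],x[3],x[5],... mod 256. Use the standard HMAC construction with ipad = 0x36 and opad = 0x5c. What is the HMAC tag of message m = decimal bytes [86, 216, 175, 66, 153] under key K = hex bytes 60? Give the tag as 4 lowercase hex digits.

9026

Key hex bytes 60 is 1 byte ≤ B = 7; zero-pad to 7 bytes: K' = 60 00 00 00 00 00 00.
K' ⊕ ipad = 56 36 36 36 36 36 36.  K' ⊕ opad = 3c 5c 5c 5c 5c 5c 5c.
Inner input = (K'⊕ipad) ∥ m = 56 36 36 36 36 36 36 ∥ 56 d8 af 42 99.
Inner hash: even-index sum = 530 mod 256 = 18; odd-index sum = 576 mod 256 = 64 → 12 40.
Outer input = (K'⊕opad) ∥ inner = 3c 5c 5c 5c 5c 5c 5c ∥ 12 40.
Outer hash (tag): even-index sum = 400 mod 256 = 144; odd-index sum = 294 mod 256 = 38 → 90 26.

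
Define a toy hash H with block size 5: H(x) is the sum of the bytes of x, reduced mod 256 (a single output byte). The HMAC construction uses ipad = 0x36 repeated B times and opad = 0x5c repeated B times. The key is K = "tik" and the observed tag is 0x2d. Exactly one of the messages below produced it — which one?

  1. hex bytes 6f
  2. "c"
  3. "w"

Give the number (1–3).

Key "tik" = 74 69 6b is 3 bytes ≤ B = 5; zero-pad to 5 bytes: K' = 74 69 6b 00 00.
K' ⊕ ipad = 42 5f 5d 36 36; K' ⊕ opad = 28 35 37 5c 5c.
m1: inner = H(42 5f 5d 36 36 6f) = d9; tag = H(28 35 37 5c 5c d9) = 25
m2: inner = H(42 5f 5d 36 36 63) = cd; tag = H(28 35 37 5c 5c cd) = 19
m3: inner = H(42 5f 5d 36 36 77) = e1; tag = H(28 35 37 5c 5c e1) = 2d ← matches

3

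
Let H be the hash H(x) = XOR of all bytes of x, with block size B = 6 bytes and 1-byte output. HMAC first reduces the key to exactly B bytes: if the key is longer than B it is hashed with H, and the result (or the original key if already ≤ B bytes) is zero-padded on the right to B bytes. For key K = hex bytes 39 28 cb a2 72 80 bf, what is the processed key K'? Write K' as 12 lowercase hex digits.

350000000000

|K| = 7 > B = 6, so first hash the key.
H(K): XOR 39⊕28⊕cb⊕a2⊕72⊕80⊕bf = 35.
Zero-pad H(K) = 35 to 6 bytes: K' = 35 00 00 00 00 00.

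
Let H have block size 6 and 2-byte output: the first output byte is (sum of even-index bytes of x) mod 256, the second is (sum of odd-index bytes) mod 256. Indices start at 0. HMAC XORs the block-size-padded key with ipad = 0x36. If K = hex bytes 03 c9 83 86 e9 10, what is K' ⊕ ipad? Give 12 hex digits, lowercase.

35ffb5b0df26

Key hex bytes 03 c9 83 86 e9 10 is exactly B = 6 bytes: K' = 03 c9 83 86 e9 10.
XOR each byte with 0x36: 03⊕36=35, c9⊕36=ff, 83⊕36=b5, 86⊕36=b0, e9⊕36=df, 10⊕36=26.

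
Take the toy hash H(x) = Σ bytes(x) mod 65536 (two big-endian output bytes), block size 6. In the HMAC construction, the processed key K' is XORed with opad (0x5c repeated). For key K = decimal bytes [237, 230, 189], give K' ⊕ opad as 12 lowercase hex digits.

b1bae15c5c5c

Key decimal bytes [237, 230, 189] = ed e6 bd is 3 bytes ≤ B = 6; zero-pad to 6 bytes: K' = ed e6 bd 00 00 00.
XOR each byte with 0x5c: ed⊕5c=b1, e6⊕5c=ba, bd⊕5c=e1, 00⊕5c=5c, 00⊕5c=5c, 00⊕5c=5c.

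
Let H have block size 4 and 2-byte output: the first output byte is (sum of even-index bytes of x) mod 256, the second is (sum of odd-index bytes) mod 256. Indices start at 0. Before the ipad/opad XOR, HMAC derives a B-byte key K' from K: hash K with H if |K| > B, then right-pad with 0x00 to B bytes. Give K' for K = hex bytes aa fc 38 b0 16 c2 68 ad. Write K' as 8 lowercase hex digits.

|K| = 8 > B = 4, so first hash the key.
H(K): even-index sum = 352 mod 256 = 96; odd-index sum = 795 mod 256 = 27 → 60 1b.
Zero-pad H(K) = 60 1b to 4 bytes: K' = 60 1b 00 00.

601b0000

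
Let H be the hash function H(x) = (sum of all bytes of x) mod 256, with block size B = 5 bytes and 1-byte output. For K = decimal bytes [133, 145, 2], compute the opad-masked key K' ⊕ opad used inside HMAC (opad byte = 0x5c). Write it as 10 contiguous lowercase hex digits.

d9cd5e5c5c

Key decimal bytes [133, 145, 2] = 85 91 02 is 3 bytes ≤ B = 5; zero-pad to 5 bytes: K' = 85 91 02 00 00.
XOR each byte with 0x5c: 85⊕5c=d9, 91⊕5c=cd, 02⊕5c=5e, 00⊕5c=5c, 00⊕5c=5c.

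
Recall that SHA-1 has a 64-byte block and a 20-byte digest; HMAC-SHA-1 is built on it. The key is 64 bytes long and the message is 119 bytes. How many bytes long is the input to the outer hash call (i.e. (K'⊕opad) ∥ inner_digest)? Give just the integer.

Key is 64 ≤ 64 bytes, zero-padded: |K'| = 64.
Outer input = (K'⊕opad) ∥ H(inner) → 64 + 20 = 84 bytes.

84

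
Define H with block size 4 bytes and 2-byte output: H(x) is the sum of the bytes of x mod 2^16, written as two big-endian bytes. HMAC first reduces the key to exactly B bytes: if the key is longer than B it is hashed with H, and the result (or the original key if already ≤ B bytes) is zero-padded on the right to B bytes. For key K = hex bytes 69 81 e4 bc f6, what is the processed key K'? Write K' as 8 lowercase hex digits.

03800000

|K| = 5 > B = 4, so first hash the key.
H(K): sum = 105+129+228+188+246 = 896 → 03 80.
Zero-pad H(K) = 03 80 to 4 bytes: K' = 03 80 00 00.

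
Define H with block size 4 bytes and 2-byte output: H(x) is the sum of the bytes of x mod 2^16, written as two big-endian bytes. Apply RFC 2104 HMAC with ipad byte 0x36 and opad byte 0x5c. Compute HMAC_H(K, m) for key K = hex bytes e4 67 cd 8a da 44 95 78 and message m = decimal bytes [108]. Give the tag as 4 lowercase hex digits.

01a8

Key hex bytes e4 67 cd 8a da 44 95 78 is 8 bytes > B = 4, so hash it first: H(key) = 04 cd, then zero-pad to 4 bytes: K' = 04 cd 00 00.
K' ⊕ ipad = 32 fb 36 36.  K' ⊕ opad = 58 91 5c 5c.
Inner input = (K'⊕ipad) ∥ m = 32 fb 36 36 ∥ 6c.
Inner hash: sum = 50+251+54+54+108 = 517 → 02 05.
Outer input = (K'⊕opad) ∥ inner = 58 91 5c 5c ∥ 02 05.
Outer hash (tag): sum = 88+145+92+92+2+5 = 424 → 01 a8.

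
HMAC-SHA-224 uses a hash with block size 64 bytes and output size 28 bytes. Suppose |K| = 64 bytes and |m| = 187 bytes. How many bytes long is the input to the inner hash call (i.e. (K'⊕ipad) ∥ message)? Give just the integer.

251

Key is 64 ≤ 64 bytes, zero-padded: |K'| = 64.
Inner input = (K'⊕ipad) ∥ m → 64 + 187 = 251 bytes.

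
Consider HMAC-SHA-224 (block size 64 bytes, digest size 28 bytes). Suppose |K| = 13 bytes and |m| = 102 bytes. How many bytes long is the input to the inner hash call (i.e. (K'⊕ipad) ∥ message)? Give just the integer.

166

Key is 13 ≤ 64 bytes, zero-padded: |K'| = 64.
Inner input = (K'⊕ipad) ∥ m → 64 + 102 = 166 bytes.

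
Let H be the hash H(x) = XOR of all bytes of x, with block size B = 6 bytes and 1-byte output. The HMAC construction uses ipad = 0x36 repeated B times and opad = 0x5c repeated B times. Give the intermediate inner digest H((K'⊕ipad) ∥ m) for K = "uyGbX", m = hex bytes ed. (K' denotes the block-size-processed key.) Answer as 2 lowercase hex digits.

Key "uyGbX" = 75 79 47 62 58 is 5 bytes ≤ B = 6; zero-pad to 6 bytes: K' = 75 79 47 62 58 00.
K' ⊕ ipad = 43 4f 71 54 6e 36.
Inner input = 43 4f 71 54 6e 36 ∥ ed.
Inner hash: XOR 43⊕4f⊕71⊕54⊕6e⊕36⊕ed = 9c.

9c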